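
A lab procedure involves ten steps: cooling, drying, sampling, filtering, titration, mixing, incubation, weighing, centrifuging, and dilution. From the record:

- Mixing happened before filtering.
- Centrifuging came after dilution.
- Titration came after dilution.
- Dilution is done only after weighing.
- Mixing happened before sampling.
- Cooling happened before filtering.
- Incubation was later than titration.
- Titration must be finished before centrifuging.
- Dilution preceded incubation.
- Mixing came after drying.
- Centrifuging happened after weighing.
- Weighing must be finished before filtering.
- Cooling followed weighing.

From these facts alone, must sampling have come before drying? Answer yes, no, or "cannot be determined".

no

Tracing the constraints gives drying → mixing → sampling, so drying must come before sampling.
That means sampling cannot be before drying.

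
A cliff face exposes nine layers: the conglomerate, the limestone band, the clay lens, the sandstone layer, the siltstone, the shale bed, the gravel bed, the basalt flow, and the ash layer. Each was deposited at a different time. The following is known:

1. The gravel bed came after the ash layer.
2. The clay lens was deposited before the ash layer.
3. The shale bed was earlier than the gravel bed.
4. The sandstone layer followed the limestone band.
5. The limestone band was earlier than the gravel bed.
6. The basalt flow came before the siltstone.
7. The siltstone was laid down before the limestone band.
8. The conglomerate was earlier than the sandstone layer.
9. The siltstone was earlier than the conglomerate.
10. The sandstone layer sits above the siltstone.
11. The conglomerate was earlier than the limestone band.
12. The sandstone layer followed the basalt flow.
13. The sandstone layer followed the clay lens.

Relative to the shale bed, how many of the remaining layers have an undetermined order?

Forced after the shale bed: the gravel bed.
That leaves the ash layer, the basalt flow, the clay lens, the conglomerate, the limestone band, the sandstone layer, and the siltstone with no forced order relative to the shale bed — 7.

7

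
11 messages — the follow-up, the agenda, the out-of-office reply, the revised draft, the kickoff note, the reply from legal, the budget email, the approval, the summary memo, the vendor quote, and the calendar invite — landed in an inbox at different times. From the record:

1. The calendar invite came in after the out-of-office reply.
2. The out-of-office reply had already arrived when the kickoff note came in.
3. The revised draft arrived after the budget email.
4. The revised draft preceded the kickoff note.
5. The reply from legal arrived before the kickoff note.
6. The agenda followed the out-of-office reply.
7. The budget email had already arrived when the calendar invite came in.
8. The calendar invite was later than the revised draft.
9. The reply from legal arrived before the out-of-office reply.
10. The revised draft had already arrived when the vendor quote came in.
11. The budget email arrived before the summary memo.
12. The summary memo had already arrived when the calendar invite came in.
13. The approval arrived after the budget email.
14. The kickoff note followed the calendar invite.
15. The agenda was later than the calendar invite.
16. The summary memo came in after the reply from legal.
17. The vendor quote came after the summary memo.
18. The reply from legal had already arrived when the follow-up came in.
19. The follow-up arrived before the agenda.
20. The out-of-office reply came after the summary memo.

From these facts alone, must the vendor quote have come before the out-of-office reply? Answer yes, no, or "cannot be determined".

cannot be determined

No chain of stated constraints runs from the vendor quote to the out-of-office reply, and none runs from the out-of-office reply to the vendor quote either.
So the relative order of the vendor quote and the out-of-office reply is not fixed by the given facts.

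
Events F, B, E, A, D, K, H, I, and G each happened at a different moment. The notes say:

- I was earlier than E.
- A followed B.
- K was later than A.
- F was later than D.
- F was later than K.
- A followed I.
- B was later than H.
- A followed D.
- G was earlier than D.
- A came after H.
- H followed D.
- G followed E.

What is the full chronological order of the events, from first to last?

I, E, G, D, H, B, A, K, F

The constraints fix every adjacent pair, so only one ordering works:
I → E → G → D → H → B → A → K → F.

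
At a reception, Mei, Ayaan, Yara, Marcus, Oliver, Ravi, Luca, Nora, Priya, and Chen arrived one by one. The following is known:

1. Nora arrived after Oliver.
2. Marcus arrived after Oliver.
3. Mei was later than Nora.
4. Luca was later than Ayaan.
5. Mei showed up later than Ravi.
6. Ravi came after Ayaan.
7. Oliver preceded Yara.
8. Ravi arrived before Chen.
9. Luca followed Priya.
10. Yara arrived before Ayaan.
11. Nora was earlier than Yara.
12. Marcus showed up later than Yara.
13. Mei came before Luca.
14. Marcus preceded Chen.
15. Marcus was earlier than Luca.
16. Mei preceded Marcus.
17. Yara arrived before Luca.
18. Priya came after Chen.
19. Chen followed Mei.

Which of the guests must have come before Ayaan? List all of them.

Directly stated before Ayaan: Yara.
Nora reaches Ayaan via Nora → Yara → Ayaan.
Oliver reaches Ayaan via Oliver → Yara → Ayaan.
No chain forces Priya (or any of the others) ahead of Ayaan.

Nora, Oliver, Yara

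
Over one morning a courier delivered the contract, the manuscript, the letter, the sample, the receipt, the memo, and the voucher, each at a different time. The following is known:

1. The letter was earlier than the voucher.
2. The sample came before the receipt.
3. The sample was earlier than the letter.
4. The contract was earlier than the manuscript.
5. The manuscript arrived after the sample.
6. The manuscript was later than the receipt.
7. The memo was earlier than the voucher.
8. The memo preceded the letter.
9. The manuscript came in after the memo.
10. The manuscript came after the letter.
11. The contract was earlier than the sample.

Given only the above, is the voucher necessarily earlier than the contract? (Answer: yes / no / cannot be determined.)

no

Tracing the constraints gives the contract → the sample → the letter → the voucher, so the contract must come before the voucher.
That means the voucher cannot be before the contract.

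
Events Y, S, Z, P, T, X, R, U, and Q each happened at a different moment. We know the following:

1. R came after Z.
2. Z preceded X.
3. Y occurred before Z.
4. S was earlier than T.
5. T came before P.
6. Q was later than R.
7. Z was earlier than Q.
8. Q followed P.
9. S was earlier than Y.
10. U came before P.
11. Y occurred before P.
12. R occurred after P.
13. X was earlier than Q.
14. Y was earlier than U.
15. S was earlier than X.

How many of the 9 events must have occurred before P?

4

Directly stated before P: T, U, and Y.
S reaches P via S → T → P.
That's S, T, U, and Y — 4 in all.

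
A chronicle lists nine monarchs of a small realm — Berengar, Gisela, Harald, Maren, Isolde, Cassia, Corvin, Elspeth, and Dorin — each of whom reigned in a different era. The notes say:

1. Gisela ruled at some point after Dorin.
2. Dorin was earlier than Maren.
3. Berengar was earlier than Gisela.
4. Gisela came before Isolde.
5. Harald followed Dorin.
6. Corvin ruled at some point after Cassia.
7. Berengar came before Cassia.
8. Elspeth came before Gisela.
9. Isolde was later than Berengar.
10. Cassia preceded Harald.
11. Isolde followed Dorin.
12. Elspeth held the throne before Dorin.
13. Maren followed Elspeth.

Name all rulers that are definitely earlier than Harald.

Berengar, Cassia, Dorin, Elspeth

Directly stated before Harald: Cassia and Dorin.
Berengar reaches Harald via Berengar → Cassia → Harald.
Elspeth reaches Harald via Elspeth → Dorin → Harald.
No chain forces Maren (or any of the others) ahead of Harald.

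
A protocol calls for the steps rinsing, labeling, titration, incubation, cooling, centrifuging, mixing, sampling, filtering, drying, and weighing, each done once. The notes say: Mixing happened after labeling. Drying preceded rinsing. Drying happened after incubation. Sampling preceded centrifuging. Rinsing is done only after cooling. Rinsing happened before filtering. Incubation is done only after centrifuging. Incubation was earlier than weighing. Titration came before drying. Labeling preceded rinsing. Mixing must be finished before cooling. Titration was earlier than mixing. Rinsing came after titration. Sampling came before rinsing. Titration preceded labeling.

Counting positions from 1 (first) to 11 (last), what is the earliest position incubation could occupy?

3

Centrifuging and sampling must both come before incubation — 2 forced predecessors.
Nothing else is forced ahead of incubation, so its earliest slot is position 2 + 1 = 3.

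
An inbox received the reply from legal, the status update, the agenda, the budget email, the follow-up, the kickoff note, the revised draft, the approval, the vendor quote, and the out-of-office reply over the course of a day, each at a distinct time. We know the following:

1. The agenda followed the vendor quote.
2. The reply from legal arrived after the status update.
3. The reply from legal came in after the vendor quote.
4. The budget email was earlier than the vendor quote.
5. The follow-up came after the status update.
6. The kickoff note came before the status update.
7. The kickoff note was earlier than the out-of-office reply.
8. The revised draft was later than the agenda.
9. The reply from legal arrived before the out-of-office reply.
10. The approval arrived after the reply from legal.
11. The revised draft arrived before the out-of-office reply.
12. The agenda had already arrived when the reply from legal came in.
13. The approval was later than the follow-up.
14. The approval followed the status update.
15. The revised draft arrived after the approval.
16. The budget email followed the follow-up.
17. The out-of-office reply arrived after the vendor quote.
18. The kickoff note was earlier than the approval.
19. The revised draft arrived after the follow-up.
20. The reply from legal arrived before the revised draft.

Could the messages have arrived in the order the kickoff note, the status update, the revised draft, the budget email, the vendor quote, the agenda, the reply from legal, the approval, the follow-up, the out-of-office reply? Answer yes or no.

The constraints require the approval before the revised draft, but in the proposed sequence the revised draft appears ahead of the approval. That one violation is enough.

no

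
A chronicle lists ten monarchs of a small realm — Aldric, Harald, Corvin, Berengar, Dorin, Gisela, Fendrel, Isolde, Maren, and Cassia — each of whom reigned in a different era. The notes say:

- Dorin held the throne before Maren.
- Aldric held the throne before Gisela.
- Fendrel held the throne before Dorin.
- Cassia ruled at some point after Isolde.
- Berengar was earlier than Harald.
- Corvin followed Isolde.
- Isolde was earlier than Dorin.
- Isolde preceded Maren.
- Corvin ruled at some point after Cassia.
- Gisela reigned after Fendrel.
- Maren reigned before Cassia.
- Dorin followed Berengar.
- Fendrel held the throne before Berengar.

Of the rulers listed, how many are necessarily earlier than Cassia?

Directly stated before Cassia: Isolde and Maren.
Berengar reaches Cassia via Berengar → Dorin → Maren → Cassia.
Dorin reaches Cassia via Dorin → Maren → Cassia.
Fendrel reaches Cassia via Fendrel → Dorin → Maren → Cassia.
No chain forces Gisela (or any of the others) ahead of Cassia.
That's Berengar, Dorin, Fendrel, Isolde, and Maren — 5 in all.

5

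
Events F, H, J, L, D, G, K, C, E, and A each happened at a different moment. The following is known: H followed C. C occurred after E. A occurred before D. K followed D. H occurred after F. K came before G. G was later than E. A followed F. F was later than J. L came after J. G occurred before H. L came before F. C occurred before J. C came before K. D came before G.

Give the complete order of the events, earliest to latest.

The constraints fix every adjacent pair, so only one ordering works:
E → C → J → L → F → A → D → K → G → H.

E, C, J, L, F, A, D, K, G, H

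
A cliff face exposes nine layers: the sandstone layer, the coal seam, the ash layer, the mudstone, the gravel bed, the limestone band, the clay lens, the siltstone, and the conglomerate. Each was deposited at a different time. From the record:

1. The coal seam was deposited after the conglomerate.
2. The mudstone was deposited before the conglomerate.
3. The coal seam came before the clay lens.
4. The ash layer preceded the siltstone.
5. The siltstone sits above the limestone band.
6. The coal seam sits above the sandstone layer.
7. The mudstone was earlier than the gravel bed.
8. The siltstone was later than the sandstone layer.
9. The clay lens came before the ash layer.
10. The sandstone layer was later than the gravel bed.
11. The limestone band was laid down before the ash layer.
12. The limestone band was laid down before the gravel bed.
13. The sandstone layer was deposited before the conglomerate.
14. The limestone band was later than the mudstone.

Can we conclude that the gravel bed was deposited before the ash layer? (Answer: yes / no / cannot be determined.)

yes

Chain the constraints: the gravel bed → the sandstone layer → the coal seam → the clay lens → the ash layer. Each link is directly stated, so the gravel bed comes before the ash layer.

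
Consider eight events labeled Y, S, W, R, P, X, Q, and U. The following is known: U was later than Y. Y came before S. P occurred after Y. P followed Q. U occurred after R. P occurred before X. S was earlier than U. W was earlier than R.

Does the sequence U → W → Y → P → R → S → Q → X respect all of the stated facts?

no

The constraints require R before U, but in the proposed sequence U appears ahead of R. That one violation is enough.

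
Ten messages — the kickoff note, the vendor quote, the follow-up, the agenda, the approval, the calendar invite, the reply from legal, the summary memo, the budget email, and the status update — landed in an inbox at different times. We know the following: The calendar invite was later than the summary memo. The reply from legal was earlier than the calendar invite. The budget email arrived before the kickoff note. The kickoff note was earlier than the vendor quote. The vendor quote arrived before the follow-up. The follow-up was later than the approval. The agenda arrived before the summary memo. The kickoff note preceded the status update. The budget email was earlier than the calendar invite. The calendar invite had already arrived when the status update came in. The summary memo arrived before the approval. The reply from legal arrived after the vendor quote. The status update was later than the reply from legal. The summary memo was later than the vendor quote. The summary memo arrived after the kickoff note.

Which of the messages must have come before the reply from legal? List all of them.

the budget email, the kickoff note, the vendor quote

Directly stated before the reply from legal: the vendor quote.
The budget email reaches the reply from legal via the budget email → the kickoff note → the vendor quote → the reply from legal.
The kickoff note reaches the reply from legal via the kickoff note → the vendor quote → the reply from legal.
No chain forces the follow-up (or any of the others) ahead of the reply from legal.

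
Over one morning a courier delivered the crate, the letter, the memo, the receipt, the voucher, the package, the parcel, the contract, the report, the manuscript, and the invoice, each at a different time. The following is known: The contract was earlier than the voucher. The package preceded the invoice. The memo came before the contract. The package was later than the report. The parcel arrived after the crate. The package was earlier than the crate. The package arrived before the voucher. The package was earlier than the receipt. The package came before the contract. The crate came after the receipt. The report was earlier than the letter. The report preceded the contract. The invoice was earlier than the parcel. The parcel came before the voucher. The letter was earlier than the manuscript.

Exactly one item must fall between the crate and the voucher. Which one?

Tracing the constraints gives the crate → the parcel → the voucher, so the parcel sits after the crate and before the voucher.
No other item is forced both after the crate and before the voucher.

the parcel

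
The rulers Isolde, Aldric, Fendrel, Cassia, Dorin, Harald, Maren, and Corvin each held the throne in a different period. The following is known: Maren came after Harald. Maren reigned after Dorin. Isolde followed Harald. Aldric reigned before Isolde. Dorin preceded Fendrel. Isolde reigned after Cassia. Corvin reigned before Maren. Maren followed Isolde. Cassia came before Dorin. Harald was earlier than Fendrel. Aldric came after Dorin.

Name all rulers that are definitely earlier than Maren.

Directly stated before Maren: Corvin, Dorin, Harald, and Isolde.
Aldric reaches Maren via Aldric → Isolde → Maren.
Cassia reaches Maren via Cassia → Dorin → Maren.

Aldric, Cassia, Corvin, Dorin, Harald, Isolde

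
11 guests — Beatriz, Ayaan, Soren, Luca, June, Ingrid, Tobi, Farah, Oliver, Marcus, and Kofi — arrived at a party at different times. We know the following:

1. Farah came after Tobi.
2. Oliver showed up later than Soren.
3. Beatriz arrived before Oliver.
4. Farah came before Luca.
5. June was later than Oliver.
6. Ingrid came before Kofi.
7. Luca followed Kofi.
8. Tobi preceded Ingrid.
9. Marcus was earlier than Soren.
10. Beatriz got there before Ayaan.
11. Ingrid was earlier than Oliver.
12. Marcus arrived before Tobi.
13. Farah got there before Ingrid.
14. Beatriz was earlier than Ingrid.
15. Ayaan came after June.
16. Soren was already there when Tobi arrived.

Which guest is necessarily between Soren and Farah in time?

Tracing the constraints gives Soren → Tobi → Farah, so Tobi sits after Soren and before Farah.
No other guest is forced both after Soren and before Farah.

Tobi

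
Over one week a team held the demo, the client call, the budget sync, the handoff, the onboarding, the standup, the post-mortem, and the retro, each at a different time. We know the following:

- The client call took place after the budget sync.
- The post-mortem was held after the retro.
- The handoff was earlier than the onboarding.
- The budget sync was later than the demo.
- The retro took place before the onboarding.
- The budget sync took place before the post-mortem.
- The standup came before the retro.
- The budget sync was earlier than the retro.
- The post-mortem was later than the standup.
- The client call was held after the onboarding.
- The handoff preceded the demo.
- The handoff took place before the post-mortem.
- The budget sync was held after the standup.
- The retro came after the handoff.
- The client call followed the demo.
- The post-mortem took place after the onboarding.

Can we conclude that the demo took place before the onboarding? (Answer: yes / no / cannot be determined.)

Chain the constraints: the demo → the budget sync → the retro → the onboarding. Each link is directly stated, so the demo comes before the onboarding.

yes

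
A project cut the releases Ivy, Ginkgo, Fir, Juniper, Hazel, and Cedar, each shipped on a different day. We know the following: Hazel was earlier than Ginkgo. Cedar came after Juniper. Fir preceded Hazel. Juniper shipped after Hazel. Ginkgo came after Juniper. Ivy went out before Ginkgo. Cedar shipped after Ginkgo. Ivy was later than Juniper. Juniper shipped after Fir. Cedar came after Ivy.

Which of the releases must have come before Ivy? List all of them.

Fir, Hazel, Juniper

Directly stated before Ivy: Juniper.
Fir reaches Ivy via Fir → Juniper → Ivy.
Hazel reaches Ivy via Hazel → Juniper → Ivy.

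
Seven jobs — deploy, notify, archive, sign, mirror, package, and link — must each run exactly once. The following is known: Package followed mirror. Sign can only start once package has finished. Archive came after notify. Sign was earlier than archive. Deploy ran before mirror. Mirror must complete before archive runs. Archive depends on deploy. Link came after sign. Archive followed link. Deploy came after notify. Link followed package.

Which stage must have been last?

archive

Every other stage has a chain of constraints placing it before archive, so archive is last.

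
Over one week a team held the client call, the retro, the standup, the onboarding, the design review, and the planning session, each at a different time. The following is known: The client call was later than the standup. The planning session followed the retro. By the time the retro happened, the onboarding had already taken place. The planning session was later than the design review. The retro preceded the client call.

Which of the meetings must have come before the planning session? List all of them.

the design review, the onboarding, the retro

Directly stated before the planning session: the design review and the retro.
The onboarding reaches the planning session via the onboarding → the retro → the planning session.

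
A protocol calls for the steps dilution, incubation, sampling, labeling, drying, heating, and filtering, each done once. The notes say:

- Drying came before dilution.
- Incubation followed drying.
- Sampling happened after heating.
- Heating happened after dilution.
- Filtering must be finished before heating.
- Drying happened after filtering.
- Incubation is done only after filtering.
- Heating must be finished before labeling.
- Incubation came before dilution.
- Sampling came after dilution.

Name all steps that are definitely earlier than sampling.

dilution, drying, filtering, heating, incubation

Directly stated before sampling: dilution and heating.
Drying reaches sampling via drying → dilution → sampling.
Filtering reaches sampling via filtering → heating → sampling.
Incubation reaches sampling via incubation → dilution → sampling.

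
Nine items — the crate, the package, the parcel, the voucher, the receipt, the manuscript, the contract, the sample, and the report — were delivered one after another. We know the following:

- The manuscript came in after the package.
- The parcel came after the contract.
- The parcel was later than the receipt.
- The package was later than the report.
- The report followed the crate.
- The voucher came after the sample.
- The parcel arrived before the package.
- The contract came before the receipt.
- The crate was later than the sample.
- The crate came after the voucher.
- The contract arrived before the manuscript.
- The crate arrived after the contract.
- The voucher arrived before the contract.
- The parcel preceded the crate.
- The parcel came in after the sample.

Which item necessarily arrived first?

The sample has a chain of constraints placing it before every other item, so the sample must be first.

the sample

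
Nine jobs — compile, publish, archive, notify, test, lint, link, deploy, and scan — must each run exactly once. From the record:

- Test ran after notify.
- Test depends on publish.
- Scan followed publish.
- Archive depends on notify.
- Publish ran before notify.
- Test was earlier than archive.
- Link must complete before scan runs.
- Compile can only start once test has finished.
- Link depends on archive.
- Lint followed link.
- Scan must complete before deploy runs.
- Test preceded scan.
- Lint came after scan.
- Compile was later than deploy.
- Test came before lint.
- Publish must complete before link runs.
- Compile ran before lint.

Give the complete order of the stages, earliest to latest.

The constraints fix every adjacent pair, so only one ordering works:
publish → notify → test → archive → link → scan → deploy → compile → lint.

publish, notify, test, archive, link, scan, deploy, compile, lint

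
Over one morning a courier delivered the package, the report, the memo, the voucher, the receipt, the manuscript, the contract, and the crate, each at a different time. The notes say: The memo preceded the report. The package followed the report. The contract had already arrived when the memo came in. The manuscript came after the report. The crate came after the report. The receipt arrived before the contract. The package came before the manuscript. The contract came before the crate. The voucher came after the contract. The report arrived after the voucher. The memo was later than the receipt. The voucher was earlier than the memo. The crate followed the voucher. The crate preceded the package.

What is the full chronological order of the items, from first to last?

the receipt, the contract, the voucher, the memo, the report, the crate, the package, the manuscript

The constraints fix every adjacent pair, so only one ordering works:
the receipt → the contract → the voucher → the memo → the report → the crate → the package → the manuscript.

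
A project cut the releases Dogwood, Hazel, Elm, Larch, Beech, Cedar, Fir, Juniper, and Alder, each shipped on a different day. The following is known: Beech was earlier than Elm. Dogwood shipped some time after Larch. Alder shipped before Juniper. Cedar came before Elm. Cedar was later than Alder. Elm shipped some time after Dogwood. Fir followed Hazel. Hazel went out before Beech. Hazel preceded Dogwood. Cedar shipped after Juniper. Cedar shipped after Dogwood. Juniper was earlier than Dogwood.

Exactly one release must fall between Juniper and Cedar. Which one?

Tracing the constraints gives Juniper → Dogwood → Cedar, so Dogwood sits after Juniper and before Cedar.
No other release is forced both after Juniper and before Cedar.

Dogwood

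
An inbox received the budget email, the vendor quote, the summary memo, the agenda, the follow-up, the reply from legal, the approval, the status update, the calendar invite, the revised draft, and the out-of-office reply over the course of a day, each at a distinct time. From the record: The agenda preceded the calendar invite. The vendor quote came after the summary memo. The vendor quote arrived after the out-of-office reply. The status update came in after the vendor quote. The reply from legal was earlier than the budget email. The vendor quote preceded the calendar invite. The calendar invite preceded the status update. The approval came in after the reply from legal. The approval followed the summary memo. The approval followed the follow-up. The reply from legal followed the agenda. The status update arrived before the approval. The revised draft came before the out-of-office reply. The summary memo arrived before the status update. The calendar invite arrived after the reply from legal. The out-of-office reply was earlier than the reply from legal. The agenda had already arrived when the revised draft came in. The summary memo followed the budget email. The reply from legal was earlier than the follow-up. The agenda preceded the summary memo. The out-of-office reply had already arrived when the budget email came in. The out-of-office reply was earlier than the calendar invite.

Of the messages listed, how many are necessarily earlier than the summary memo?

5

Directly stated before the summary memo: the agenda and the budget email.
The out-of-office reply reaches the summary memo via the out-of-office reply → the budget email → the summary memo.
The reply from legal reaches the summary memo via the reply from legal → the budget email → the summary memo.
The revised draft reaches the summary memo via the revised draft → the out-of-office reply → the budget email → the summary memo.
No chain forces the calendar invite (or any of the others) ahead of the summary memo.
That's the agenda, the budget email, the out-of-office reply, the reply from legal, and the revised draft — 5 in all.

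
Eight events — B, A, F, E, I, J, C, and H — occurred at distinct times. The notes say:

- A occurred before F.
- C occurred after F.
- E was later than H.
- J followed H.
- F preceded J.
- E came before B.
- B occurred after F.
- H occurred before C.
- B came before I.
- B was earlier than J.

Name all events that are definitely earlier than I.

Directly stated before I: B.
A reaches I via A → F → B → I.
E reaches I via E → B → I.
F reaches I via F → B → I.
Likewise H reaches I by chaining the stated constraints.
No chain forces J (or any of the others) ahead of I.

A, B, E, F, H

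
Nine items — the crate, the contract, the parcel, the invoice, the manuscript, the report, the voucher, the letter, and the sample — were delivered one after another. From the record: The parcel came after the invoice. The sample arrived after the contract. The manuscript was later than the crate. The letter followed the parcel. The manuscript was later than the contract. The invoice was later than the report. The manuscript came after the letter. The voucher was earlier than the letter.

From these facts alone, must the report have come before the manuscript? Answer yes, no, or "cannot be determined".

Chain the constraints: the report → the invoice → the parcel → the letter → the manuscript. Each link is directly stated, so the report comes before the manuscript.

yes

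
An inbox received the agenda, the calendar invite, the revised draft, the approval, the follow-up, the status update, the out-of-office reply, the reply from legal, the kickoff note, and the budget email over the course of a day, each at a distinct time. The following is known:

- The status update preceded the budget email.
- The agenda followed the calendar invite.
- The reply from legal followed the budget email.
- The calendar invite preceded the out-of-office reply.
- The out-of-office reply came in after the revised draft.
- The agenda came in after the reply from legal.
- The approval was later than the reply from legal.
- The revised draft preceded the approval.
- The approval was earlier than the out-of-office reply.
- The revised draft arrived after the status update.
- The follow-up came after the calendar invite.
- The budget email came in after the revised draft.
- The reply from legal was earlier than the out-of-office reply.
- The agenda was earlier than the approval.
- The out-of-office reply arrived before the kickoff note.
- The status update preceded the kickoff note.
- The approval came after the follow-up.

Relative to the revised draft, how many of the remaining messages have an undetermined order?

2

Forced before the revised draft: the status update; forced after the revised draft: the agenda, the approval, the budget email, the kickoff note, the out-of-office reply, and the reply from legal.
That leaves the calendar invite and the follow-up with no forced order relative to the revised draft — 2.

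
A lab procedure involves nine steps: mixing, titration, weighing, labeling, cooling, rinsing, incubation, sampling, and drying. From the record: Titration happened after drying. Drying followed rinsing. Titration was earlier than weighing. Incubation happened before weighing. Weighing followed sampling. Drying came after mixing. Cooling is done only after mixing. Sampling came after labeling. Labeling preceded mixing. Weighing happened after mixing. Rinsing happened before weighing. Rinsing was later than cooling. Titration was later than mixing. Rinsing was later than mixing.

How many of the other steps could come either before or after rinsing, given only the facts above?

Forced before rinsing: cooling, labeling, and mixing; forced after rinsing: drying, titration, and weighing.
That leaves incubation and sampling with no forced order relative to rinsing — 2.

2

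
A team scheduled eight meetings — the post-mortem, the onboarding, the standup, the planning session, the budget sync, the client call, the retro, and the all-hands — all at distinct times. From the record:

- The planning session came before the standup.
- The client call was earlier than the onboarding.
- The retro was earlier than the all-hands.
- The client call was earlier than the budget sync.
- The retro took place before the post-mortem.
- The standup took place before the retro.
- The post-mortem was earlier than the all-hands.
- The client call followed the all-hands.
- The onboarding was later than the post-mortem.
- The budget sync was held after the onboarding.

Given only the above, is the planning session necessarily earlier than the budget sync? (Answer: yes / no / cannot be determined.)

yes

Chain the constraints: the planning session → the standup → the retro → the all-hands → the client call → the budget sync. Each link is directly stated, so the planning session comes before the budget sync.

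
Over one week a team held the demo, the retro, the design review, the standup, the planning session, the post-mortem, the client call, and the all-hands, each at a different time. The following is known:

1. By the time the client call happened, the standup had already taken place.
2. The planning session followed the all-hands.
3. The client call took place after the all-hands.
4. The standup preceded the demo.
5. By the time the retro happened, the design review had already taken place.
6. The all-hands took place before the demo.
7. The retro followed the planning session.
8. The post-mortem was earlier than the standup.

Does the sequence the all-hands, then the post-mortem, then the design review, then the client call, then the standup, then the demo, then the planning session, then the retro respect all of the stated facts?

The constraints require the standup before the client call, but in the proposed sequence the client call appears ahead of the standup. That one violation is enough.

no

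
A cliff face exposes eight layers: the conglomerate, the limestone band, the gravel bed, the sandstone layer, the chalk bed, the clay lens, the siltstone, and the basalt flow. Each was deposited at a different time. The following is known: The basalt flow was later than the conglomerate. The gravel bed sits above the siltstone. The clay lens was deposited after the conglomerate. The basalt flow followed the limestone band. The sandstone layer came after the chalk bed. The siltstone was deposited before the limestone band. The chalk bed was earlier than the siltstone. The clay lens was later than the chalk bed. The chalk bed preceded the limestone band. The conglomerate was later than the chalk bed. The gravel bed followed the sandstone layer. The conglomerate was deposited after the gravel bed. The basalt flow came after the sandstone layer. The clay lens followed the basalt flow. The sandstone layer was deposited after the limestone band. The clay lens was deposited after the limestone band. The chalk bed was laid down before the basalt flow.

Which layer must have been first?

The chalk bed has a chain of constraints placing it before every other layer, so the chalk bed must be first.

the chalk bed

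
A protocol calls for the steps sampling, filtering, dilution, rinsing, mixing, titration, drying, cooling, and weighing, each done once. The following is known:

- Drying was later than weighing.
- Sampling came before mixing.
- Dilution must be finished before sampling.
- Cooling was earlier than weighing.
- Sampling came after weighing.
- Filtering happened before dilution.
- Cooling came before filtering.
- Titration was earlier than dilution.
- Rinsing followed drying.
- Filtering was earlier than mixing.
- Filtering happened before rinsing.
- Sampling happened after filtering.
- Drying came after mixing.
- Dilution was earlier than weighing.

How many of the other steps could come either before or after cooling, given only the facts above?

1

Forced after cooling: dilution, drying, filtering, mixing, rinsing, sampling, and weighing.
That leaves titration with no forced order relative to cooling — 1.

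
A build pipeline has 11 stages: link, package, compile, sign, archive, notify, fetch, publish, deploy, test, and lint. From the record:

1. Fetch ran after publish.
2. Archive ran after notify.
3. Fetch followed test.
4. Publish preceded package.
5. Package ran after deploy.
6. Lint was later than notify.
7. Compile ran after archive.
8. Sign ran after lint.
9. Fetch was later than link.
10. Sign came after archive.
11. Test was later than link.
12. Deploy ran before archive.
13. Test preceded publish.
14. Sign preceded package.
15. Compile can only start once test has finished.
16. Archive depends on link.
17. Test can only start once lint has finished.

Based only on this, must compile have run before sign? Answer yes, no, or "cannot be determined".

No chain of stated constraints runs from compile to sign, and none runs from sign to compile either.
So the relative order of compile and sign is not fixed by the given facts.

cannot be determined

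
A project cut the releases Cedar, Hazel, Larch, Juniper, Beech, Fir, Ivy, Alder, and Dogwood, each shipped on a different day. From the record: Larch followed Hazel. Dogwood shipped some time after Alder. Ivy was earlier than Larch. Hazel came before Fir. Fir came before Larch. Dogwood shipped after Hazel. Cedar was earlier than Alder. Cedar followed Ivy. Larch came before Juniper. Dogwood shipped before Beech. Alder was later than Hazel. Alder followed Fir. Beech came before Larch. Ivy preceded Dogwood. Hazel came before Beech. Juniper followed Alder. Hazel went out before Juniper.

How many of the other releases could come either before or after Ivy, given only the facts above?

2

Forced after Ivy: Alder, Beech, Cedar, Dogwood, Juniper, and Larch.
That leaves Fir and Hazel with no forced order relative to Ivy — 2.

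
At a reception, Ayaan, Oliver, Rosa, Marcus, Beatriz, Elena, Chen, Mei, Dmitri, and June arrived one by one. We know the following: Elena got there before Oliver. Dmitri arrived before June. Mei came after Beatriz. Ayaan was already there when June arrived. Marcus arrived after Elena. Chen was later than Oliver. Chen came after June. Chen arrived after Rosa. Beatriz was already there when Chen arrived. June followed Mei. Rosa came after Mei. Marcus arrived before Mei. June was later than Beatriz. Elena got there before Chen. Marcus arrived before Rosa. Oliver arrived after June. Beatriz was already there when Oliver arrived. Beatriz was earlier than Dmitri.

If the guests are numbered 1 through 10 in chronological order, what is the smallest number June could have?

Ayaan, Beatriz, Dmitri, Elena, Marcus, and Mei must all come before June — 6 forced predecessors.
Nothing else is forced ahead of June, so their earliest slot is position 6 + 1 = 7.

7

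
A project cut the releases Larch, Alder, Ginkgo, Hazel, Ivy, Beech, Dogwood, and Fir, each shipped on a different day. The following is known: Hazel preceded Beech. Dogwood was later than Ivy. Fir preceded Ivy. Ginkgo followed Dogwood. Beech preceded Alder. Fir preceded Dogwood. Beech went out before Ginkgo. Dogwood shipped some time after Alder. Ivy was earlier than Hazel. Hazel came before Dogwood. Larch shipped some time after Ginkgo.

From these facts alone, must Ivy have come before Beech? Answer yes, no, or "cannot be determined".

Chain the constraints: Ivy → Hazel → Beech. Each link is directly stated, so Ivy comes before Beech.

yes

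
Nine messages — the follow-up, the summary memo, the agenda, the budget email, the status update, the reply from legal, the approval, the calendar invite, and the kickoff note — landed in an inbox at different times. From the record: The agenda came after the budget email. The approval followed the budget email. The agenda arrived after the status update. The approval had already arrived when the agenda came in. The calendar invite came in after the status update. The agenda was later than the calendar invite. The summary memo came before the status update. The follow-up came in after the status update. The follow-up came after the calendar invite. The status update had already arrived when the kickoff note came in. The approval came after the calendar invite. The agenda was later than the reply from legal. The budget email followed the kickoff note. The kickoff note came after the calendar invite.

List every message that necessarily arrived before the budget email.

Directly stated before the budget email: the kickoff note.
The calendar invite reaches the budget email via the calendar invite → the kickoff note → the budget email.
The status update reaches the budget email via the status update → the kickoff note → the budget email.
The summary memo reaches the budget email via the summary memo → the status update → the kickoff note → the budget email.

the calendar invite, the kickoff note, the status update, the summary memo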